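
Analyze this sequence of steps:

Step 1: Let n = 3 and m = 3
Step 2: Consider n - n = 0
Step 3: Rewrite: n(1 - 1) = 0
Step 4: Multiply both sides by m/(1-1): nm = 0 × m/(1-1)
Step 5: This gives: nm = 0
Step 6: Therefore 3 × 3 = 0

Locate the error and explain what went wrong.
Step 4: Multiply both sides by m/(1-1): nm = 0 × m/(1-1)

Step 4 multiplies both sides by m/(1-1). However, 1-1 = 0, so this is multiplication by m/0, which is undefined. We cannot multiply by an undefined expression.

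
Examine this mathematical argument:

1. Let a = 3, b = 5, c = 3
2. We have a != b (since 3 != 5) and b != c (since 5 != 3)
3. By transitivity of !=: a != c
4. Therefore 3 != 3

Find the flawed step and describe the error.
Step 3: By transitivity of !=: a != c

Step 3 incorrectly applies transitivity to the '!=' relation. Transitivity states: if a R b and b R c, then a R c. However, '!=' is not transitive. Counterexample: 3 != 5 and 5 != 3, but 3 = 3 (both equal 3). Transitivity holds for relations like <, <=, =, but not for !=.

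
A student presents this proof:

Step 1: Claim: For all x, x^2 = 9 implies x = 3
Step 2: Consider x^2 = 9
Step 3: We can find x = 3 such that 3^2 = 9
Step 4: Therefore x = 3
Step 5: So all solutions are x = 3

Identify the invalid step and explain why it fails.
Step 4: Therefore x = 3

Step 4 incorrectly concludes that x = 3 is the only solution. The proof shows that x = 3 is A solution (existence), but does not show it is the ONLY solution (uniqueness). In fact, x = -3 is also a solution since (-3)^2 = 9. Finding one solution doesn't prove there are no others.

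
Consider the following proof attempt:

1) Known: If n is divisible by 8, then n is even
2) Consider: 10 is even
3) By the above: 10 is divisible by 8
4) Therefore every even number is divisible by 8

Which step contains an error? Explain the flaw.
Step 3: By the above: 10 is divisible by 8

Step 3 commits the fallacy of affirming the consequent. The known fact 'divisible by 8 → even' does NOT imply 'even → divisible by 8'. That would be the converse, which is false. For example, 10 is even but 10 ÷ 8 = 1.25, which is not an integer.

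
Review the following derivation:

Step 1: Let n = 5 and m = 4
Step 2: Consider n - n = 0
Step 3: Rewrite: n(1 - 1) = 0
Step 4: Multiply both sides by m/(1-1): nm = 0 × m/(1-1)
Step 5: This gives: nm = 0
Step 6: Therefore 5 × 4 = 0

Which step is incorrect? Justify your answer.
Step 4: Multiply both sides by m/(1-1): nm = 0 × m/(1-1)

Step 4 multiplies both sides by m/(1-1). However, 1-1 = 0, so this is multiplication by m/0, which is undefined. We cannot multiply by an undefined expression.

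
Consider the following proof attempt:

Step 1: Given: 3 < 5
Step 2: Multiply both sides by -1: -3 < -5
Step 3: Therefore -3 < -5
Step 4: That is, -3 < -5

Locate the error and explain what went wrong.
Step 2: Multiply both sides by -1: -3 < -5

Step 2 multiplies both sides by -1 but fails to reverse the inequality sign. When multiplying (or dividing) an inequality by a negative number, the direction must be reversed. Since 3 < 5, we should get -3 > -5, i.e., -3 > -5.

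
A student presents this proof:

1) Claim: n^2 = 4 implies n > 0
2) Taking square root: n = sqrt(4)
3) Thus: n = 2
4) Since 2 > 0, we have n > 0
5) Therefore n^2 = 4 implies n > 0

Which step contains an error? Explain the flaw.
Step 2: Taking square root: n = sqrt(4)

Step 2 takes the square root and assumes the positive root only. The equation n^2 = 4 actually has two solutions: n = 2 and n = -2. The proof silently assumes n > 0 without justification, then uses this assumption to conclude n > 0, which is circular. The counterexample n = -2 shows the claim is false.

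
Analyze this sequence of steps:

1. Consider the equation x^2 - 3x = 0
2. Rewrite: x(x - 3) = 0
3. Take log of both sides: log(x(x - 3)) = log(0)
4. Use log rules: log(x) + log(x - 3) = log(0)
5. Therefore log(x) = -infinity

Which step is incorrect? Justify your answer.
Step 3: Take log of both sides: log(x(x - 3)) = log(0)

Step 3 takes the logarithm of both sides, resulting in log(0) on the right side. The logarithm is only defined for positive numbers; log(0) is undefined (approaches negative infinity). This operation is invalid.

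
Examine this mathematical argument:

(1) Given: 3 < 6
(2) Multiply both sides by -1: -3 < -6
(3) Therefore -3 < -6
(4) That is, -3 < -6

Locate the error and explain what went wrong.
Step 2: Multiply both sides by -1: -3 < -6

Step 2 multiplies both sides by -1 but fails to reverse the inequality sign. When multiplying (or dividing) an inequality by a negative number, the direction must be reversed. Since 3 < 6, we should get -3 > -6, i.e., -3 > -6.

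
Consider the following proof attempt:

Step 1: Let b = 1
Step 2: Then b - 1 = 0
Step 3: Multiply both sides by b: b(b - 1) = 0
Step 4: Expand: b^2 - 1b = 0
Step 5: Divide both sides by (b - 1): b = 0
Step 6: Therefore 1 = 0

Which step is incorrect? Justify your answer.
Step 5: Divide both sides by (b - 1): b = 0

Step 5 divides both sides by (b - 1). However, since b = 1, we have (b - 1) = 0. Division by zero is undefined, making this step invalid.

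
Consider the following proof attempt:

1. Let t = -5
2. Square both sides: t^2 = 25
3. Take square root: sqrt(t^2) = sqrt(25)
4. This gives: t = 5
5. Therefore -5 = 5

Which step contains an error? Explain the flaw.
Step 4: This gives: t = 5

Step 4 incorrectly states that sqrt(t^2) = t. The correct identity is sqrt(t^2) = |t|. Since t = -5 < 0, we have sqrt(t^2) = |-5| = 5, not t = -5.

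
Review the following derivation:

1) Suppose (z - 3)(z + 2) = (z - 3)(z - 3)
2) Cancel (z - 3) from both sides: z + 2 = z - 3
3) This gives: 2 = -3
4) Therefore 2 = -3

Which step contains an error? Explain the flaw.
Step 2: Cancel (z - 3) from both sides: z + 2 = z - 3

Step 2 cancels (z - 3) from both sides. This is only valid if (z - 3) ≠ 0, i.e., z ≠ 3. When z = 3, both sides equal zero regardless of the other factors. The correct approach requires considering z = 3 as a separate case.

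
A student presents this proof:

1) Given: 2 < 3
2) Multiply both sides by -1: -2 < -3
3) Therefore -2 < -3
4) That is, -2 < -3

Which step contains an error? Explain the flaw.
Step 2: Multiply both sides by -1: -2 < -3

Step 2 multiplies both sides by -1 but fails to reverse the inequality sign. When multiplying (or dividing) an inequality by a negative number, the direction must be reversed. Since 2 < 3, we should get -2 > -3, i.e., -2 > -3.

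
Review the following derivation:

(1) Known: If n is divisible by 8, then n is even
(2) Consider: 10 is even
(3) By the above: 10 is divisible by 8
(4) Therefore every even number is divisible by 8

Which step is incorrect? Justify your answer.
Step 3: By the above: 10 is divisible by 8

Step 3 commits the fallacy of affirming the consequent. The known fact 'divisible by 8 → even' does NOT imply 'even → divisible by 8'. That would be the converse, which is false. For example, 10 is even but 10 ÷ 8 = 1.25, which is not an integer.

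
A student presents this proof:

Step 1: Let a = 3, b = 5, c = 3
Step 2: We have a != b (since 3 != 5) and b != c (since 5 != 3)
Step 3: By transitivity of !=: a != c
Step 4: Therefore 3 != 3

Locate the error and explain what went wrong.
Step 3: By transitivity of !=: a != c

Step 3 incorrectly applies transitivity to the '!=' relation. Transitivity states: if a R b and b R c, then a R c. However, '!=' is not transitive. Counterexample: 3 != 5 and 5 != 3, but 3 = 3 (both equal 3). Transitivity holds for relations like <, <=, =, but not for !=.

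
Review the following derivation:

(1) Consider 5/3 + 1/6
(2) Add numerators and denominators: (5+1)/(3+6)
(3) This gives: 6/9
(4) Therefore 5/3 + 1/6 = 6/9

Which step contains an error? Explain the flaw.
Step 2: Add numerators and denominators: (5+1)/(3+6)

Step 2 incorrectly adds fractions by separately adding numerators and denominators. This is wrong. The correct method requires a common denominator: 5/3 + 1/6 = (5×6 + 1×3)/(3×6) = 33/18 = 11/6. The method used gives 6/9, which is different.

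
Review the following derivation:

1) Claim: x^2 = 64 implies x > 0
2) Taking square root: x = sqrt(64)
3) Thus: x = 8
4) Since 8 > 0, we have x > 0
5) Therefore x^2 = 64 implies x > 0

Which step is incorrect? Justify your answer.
Step 2: Taking square root: x = sqrt(64)

Step 2 takes the square root and assumes the positive root only. The equation x^2 = 64 actually has two solutions: x = 8 and x = -8. The proof silently assumes x > 0 without justification, then uses this assumption to conclude x > 0, which is circular. The counterexample x = -8 shows the claim is false.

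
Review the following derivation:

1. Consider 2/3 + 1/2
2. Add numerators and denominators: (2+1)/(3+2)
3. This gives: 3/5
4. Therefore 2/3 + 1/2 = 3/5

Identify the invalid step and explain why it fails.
Step 2: Add numerators and denominators: (2+1)/(3+2)

Step 2 incorrectly adds fractions by separately adding numerators and denominators. This is wrong. The correct method requires a common denominator: 2/3 + 1/2 = (2×2 + 1×3)/(3×2) = 7/6 = 7/6. The method used gives 3/5, which is different.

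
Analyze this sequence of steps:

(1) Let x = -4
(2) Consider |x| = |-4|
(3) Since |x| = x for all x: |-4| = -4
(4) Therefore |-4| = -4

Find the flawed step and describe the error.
Step 3: Since |x| = x for all x: |-4| = -4

Step 3 incorrectly states that |x| = x for all x. The correct definition is |x| = x when x >= 0, and |x| = -x when x < 0. Since -4 < 0, we have |-4| = -(-4) = 4, not -4.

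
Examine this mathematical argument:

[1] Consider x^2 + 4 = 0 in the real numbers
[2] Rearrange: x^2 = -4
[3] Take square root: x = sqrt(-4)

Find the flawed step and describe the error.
Step 3: Take square root: x = sqrt(-4)

Step 3 takes the square root of -4, which is negative. In the real number system, the square root of a negative number is undefined. The equation x^2 + 4 = 0 has no real solutions. Square roots of negative numbers only exist in the complex numbers.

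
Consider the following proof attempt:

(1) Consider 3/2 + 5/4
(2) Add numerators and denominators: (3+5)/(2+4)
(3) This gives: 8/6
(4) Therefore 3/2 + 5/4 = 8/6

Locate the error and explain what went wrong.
Step 2: Add numerators and denominators: (3+5)/(2+4)

Step 2 incorrectly adds fractions by separately adding numerators and denominators. This is wrong. The correct method requires a common denominator: 3/2 + 5/4 = (3×4 + 5×2)/(2×4) = 22/8 = 11/4. The method used gives 8/6, which is different.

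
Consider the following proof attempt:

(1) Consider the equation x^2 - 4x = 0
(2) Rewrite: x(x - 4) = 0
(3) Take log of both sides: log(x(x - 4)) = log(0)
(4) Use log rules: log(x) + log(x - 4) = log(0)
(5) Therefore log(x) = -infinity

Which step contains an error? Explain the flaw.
Step 3: Take log of both sides: log(x(x - 4)) = log(0)

Step 3 takes the logarithm of both sides, resulting in log(0) on the right side. The logarithm is only defined for positive numbers; log(0) is undefined (approaches negative infinity). This operation is invalid.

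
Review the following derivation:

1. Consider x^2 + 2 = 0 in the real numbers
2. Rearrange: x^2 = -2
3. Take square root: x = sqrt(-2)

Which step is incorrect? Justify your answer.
Step 3: Take square root: x = sqrt(-2)

Step 3 takes the square root of -2, which is negative. In the real number system, the square root of a negative number is undefined. The equation x^2 + 2 = 0 has no real solutions. Square roots of negative numbers only exist in the complex numbers.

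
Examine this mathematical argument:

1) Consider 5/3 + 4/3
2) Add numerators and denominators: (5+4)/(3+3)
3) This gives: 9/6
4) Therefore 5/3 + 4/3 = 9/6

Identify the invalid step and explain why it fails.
Step 2: Add numerators and denominators: (5+4)/(3+3)

Step 2 incorrectly adds fractions by separately adding numerators and denominators. This is wrong. The correct method requires a common denominator: 5/3 + 4/3 = (5×3 + 4×3)/(3×3) = 27/9 = 3. The method used gives 9/6, which is different.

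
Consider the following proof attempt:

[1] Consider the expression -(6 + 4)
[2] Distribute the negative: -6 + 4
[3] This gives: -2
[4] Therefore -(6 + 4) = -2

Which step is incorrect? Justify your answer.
Step 2: Distribute the negative: -6 + 4

Step 2 incorrectly distributes the negative sign. The correct distribution is -(6 + 4) = -6 - 4 = -10. The negative must be applied to both terms, not just the first. The error treats -(6 + 4) as -6 + 4, which equals -2 instead of -10.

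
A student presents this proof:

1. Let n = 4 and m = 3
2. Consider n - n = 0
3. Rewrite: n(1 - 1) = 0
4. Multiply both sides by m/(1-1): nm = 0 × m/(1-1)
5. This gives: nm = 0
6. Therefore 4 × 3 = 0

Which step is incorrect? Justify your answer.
Step 4: Multiply both sides by m/(1-1): nm = 0 × m/(1-1)

Step 4 multiplies both sides by m/(1-1). However, 1-1 = 0, so this is multiplication by m/0, which is undefined. We cannot multiply by an undefined expression.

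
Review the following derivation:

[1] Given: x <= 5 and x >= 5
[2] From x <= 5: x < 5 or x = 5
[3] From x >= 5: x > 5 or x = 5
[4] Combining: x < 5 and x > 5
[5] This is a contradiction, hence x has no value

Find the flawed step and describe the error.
Step 4: Combining: x < 5 and x > 5

Step 4 incorrectly combines the conditions. From x <= 5 and x >= 5, the intersection is x = 5. The error treats the 'or' cases as 'and' requirements. The correct conclusion is that x = 5 is the unique solution, not that no solution exists.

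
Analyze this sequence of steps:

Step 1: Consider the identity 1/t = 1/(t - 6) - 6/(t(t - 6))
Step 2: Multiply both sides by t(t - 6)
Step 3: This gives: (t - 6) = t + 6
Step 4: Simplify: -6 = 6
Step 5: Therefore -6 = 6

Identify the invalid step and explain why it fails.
Step 3: This gives: (t - 6) = t + 6

Step 3 makes a sign error when clearing denominators. Multiplying -6/(t(t - 6)) by t(t - 6) gives -6, not +6. The correct result is (t - 6) = t - 6, which is trivially true, not (t - 6) = t + 6. (Step 1 is a valid identity: 1/(t - 6) - 6/(t(t - 6)) = (t - 6)/(t(t - 6)) = 1/t.)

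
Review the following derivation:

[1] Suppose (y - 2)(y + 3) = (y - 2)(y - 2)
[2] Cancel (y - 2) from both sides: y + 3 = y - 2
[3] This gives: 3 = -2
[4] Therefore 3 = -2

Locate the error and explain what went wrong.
Step 2: Cancel (y - 2) from both sides: y + 3 = y - 2

Step 2 cancels (y - 2) from both sides. This is only valid if (y - 2) ≠ 0, i.e., y ≠ 2. When y = 2, both sides equal zero regardless of the other factors. The correct approach requires considering y = 2 as a separate case.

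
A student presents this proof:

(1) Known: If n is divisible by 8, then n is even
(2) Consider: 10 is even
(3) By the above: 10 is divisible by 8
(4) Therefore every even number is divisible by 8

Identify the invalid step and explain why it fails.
Step 3: By the above: 10 is divisible by 8

Step 3 commits the fallacy of affirming the consequent. The known fact 'divisible by 8 → even' does NOT imply 'even → divisible by 8'. That would be the converse, which is false. For example, 10 is even but 10 ÷ 8 = 1.25, which is not an integer.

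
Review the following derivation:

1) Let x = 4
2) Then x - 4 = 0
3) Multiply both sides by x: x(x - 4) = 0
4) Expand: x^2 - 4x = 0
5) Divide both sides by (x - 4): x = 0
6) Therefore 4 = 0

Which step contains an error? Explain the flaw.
Step 5: Divide both sides by (x - 4): x = 0

Step 5 divides both sides by (x - 4). However, since x = 4, we have (x - 4) = 0. Division by zero is undefined, making this step invalid.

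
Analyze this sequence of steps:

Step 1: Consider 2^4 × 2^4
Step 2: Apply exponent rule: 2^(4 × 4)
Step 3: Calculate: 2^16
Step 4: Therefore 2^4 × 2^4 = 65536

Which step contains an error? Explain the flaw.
Step 2: Apply exponent rule: 2^(4 × 4)

Step 2 incorrectly states that a^b × a^c = a^(b×c). The correct rule is a^b × a^c = a^(b+c). The actual value is 2^4 × 2^4 = 2^8 = 256, not 2^16 = 65536.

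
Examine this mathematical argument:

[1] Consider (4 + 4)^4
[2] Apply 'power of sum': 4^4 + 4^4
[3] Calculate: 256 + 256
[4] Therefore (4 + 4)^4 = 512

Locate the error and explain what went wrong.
Step 2: Apply 'power of sum': 4^4 + 4^4

Step 2 incorrectly applies a non-existent rule '(a+b)^n = a^n + b^n'. This is false in general. The correct expansion uses the binomial theorem. The actual value is (4 + 4)^4 = 8^4 = 4096, not 512.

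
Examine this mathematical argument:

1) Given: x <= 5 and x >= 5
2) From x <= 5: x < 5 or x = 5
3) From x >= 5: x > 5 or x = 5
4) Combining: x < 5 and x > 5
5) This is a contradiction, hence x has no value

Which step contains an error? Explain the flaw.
Step 4: Combining: x < 5 and x > 5

Step 4 incorrectly combines the conditions. From x <= 5 and x >= 5, the intersection is x = 5. The error treats the 'or' cases as 'and' requirements. The correct conclusion is that x = 5 is the unique solution, not that no solution exists.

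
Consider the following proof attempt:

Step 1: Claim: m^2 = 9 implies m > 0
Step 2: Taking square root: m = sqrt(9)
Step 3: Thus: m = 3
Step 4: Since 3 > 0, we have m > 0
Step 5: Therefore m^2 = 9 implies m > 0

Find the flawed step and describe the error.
Step 2: Taking square root: m = sqrt(9)

Step 2 takes the square root and assumes the positive root only. The equation m^2 = 9 actually has two solutions: m = 3 and m = -3. The proof silently assumes m > 0 without justification, then uses this assumption to conclude m > 0, which is circular. The counterexample m = -3 shows the claim is false.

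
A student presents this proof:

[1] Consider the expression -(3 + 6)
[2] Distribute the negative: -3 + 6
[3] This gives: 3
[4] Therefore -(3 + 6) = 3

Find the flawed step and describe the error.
Step 2: Distribute the negative: -3 + 6

Step 2 incorrectly distributes the negative sign. The correct distribution is -(3 + 6) = -3 - 6 = -9. The negative must be applied to both terms, not just the first. The error treats -(3 + 6) as -3 + 6, which equals 3 instead of -9.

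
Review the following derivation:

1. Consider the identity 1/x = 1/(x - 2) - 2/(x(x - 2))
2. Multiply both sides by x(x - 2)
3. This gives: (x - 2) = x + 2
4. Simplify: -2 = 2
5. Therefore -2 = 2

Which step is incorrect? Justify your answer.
Step 3: This gives: (x - 2) = x + 2

Step 3 makes a sign error when clearing denominators. Multiplying -2/(x(x - 2)) by x(x - 2) gives -2, not +2. The correct result is (x - 2) = x - 2, which is trivially true, not (x - 2) = x + 2. (Step 1 is a valid identity: 1/(x - 2) - 2/(x(x - 2)) = (x - 2)/(x(x - 2)) = 1/x.)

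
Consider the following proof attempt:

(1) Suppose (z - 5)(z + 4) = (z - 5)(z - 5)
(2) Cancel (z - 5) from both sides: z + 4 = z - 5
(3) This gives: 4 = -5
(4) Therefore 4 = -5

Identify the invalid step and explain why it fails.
Step 2: Cancel (z - 5) from both sides: z + 4 = z - 5

Step 2 cancels (z - 5) from both sides. This is only valid if (z - 5) ≠ 0, i.e., z ≠ 5. When z = 5, both sides equal zero regardless of the other factors. The correct approach requires considering z = 5 as a separate case.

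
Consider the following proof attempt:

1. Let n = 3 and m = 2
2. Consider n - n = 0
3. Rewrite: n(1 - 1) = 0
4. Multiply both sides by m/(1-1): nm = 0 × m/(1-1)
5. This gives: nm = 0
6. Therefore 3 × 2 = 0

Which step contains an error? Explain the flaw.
Step 4: Multiply both sides by m/(1-1): nm = 0 × m/(1-1)

Step 4 multiplies both sides by m/(1-1). However, 1-1 = 0, so this is multiplication by m/0, which is undefined. We cannot multiply by an undefined expression.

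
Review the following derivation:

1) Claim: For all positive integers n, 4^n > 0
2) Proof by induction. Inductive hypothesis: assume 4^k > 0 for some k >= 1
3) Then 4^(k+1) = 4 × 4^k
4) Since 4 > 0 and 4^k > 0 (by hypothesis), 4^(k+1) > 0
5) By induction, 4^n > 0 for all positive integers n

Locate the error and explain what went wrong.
Step 5: By induction, 4^n > 0 for all positive integers n

Step 5 concludes the proof by induction, but no base case was ever established. A valid induction proof requires: (1) a base case proving 4^1 > 0, and (2) an inductive step showing IF 4^k > 0 THEN 4^(k+1) > 0. Steps 2-4 correctly establish the inductive step, but without the base case the conclusion in step 5 does not follow.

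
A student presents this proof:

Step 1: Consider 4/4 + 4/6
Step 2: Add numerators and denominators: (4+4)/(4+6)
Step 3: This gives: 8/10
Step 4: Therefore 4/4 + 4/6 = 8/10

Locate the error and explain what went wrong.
Step 2: Add numerators and denominators: (4+4)/(4+6)

Step 2 incorrectly adds fractions by separately adding numerators and denominators. This is wrong. The correct method requires a common denominator: 4/4 + 4/6 = (4×6 + 4×4)/(4×6) = 40/24 = 5/3. The method used gives 8/10, which is different.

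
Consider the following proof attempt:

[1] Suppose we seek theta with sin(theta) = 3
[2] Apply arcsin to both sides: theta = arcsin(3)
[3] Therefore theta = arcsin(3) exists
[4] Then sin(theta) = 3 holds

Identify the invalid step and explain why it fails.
Step 2: Apply arcsin to both sides: theta = arcsin(3)

Step 2 applies arcsin to 3. However, arcsin(x) is only defined for x in [-1, 1] because sin(theta) can only produce values in that range. Since |3| > 1, arcsin(3) is undefined. There is no angle whose sine equals 3.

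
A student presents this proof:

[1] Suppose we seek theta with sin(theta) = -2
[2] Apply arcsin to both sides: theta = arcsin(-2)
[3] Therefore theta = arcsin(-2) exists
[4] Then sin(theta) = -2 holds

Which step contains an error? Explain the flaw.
Step 2: Apply arcsin to both sides: theta = arcsin(-2)

Step 2 applies arcsin to -2. However, arcsin(x) is only defined for x in [-1, 1] because sin(theta) can only produce values in that range. Since |-2| > 1, arcsin(-2) is undefined. There is no angle whose sine equals -2.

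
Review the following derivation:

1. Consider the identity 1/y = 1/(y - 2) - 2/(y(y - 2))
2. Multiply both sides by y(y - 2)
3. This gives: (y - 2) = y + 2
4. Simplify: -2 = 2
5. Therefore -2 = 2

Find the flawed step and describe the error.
Step 3: This gives: (y - 2) = y + 2

Step 3 makes a sign error when clearing denominators. Multiplying -2/(y(y - 2)) by y(y - 2) gives -2, not +2. The correct result is (y - 2) = y - 2, which is trivially true, not (y - 2) = y + 2. (Step 1 is a valid identity: 1/(y - 2) - 2/(y(y - 2)) = (y - 2)/(y(y - 2)) = 1/y.)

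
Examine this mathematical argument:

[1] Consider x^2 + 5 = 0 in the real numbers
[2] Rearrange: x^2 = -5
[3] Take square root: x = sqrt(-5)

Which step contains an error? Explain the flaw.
Step 3: Take square root: x = sqrt(-5)

Step 3 takes the square root of -5, which is negative. In the real number system, the square root of a negative number is undefined. The equation x^2 + 5 = 0 has no real solutions. Square roots of negative numbers only exist in the complex numbers.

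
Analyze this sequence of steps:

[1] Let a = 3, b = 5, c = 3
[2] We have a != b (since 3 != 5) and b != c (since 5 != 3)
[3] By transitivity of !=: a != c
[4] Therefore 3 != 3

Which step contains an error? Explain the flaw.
Step 3: By transitivity of !=: a != c

Step 3 incorrectly applies transitivity to the '!=' relation. Transitivity states: if a R b and b R c, then a R c. However, '!=' is not transitive. Counterexample: 3 != 5 and 5 != 3, but 3 = 3 (both equal 3). Transitivity holds for relations like <, <=, =, but not for !=.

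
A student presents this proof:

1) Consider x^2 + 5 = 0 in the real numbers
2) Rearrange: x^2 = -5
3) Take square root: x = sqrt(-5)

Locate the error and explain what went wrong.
Step 3: Take square root: x = sqrt(-5)

Step 3 takes the square root of -5, which is negative. In the real number system, the square root of a negative number is undefined. The equation x^2 + 5 = 0 has no real solutions. Square roots of negative numbers only exist in the complex numbers.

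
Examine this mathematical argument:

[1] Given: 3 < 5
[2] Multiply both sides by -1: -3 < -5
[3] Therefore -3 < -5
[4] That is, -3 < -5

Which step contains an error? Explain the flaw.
Step 2: Multiply both sides by -1: -3 < -5

Step 2 multiplies both sides by -1 but fails to reverse the inequality sign. When multiplying (or dividing) an inequality by a negative number, the direction must be reversed. Since 3 < 5, we should get -3 > -5, i.e., -3 > -5.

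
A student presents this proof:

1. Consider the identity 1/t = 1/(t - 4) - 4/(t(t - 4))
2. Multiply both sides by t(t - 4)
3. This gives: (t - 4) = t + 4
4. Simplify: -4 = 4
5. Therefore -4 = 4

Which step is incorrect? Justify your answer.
Step 3: This gives: (t - 4) = t + 4

Step 3 makes a sign error when clearing denominators. Multiplying -4/(t(t - 4)) by t(t - 4) gives -4, not +4. The correct result is (t - 4) = t - 4, which is trivially true, not (t - 4) = t + 4. (Step 1 is a valid identity: 1/(t - 4) - 4/(t(t - 4)) = (t - 4)/(t(t - 4)) = 1/t.)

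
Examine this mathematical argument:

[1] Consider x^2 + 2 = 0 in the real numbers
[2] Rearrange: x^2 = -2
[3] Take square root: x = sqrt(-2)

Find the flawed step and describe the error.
Step 3: Take square root: x = sqrt(-2)

Step 3 takes the square root of -2, which is negative. In the real number system, the square root of a negative number is undefined. The equation x^2 + 2 = 0 has no real solutions. Square roots of negative numbers only exist in the complex numbers.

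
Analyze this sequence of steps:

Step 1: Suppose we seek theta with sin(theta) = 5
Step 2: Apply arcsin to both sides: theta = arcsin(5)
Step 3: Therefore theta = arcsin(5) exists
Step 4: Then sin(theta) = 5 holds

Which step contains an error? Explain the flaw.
Step 2: Apply arcsin to both sides: theta = arcsin(5)

Step 2 applies arcsin to 5. However, arcsin(x) is only defined for x in [-1, 1] because sin(theta) can only produce values in that range. Since |5| > 1, arcsin(5) is undefined. There is no angle whose sine equals 5.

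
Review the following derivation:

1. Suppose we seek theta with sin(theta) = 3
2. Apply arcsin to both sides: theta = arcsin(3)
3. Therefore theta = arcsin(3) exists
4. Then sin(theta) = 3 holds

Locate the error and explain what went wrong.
Step 2: Apply arcsin to both sides: theta = arcsin(3)

Step 2 applies arcsin to 3. However, arcsin(x) is only defined for x in [-1, 1] because sin(theta) can only produce values in that range. Since |3| > 1, arcsin(3) is undefined. There is no angle whose sine equals 3.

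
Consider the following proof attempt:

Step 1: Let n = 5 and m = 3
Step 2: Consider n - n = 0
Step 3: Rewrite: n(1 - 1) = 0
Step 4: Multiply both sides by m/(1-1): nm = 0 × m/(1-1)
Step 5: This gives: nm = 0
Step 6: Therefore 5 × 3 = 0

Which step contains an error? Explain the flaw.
Step 4: Multiply both sides by m/(1-1): nm = 0 × m/(1-1)

Step 4 multiplies both sides by m/(1-1). However, 1-1 = 0, so this is multiplication by m/0, which is undefined. We cannot multiply by an undefined expression.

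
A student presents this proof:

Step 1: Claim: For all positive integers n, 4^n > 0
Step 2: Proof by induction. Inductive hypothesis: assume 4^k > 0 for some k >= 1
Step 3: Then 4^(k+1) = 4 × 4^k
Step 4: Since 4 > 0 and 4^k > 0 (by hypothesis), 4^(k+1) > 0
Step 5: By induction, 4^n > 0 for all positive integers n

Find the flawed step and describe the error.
Step 5: By induction, 4^n > 0 for all positive integers n

Step 5 concludes the proof by induction, but no base case was ever established. A valid induction proof requires: (1) a base case proving 4^1 > 0, and (2) an inductive step showing IF 4^k > 0 THEN 4^(k+1) > 0. Steps 2-4 correctly establish the inductive step, but without the base case the conclusion in step 5 does not follow.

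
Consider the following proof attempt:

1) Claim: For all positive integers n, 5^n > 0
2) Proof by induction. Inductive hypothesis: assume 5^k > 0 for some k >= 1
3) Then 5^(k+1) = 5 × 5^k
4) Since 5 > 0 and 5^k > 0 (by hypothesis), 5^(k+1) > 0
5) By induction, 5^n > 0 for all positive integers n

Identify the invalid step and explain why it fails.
Step 5: By induction, 5^n > 0 for all positive integers n

Step 5 concludes the proof by induction, but no base case was ever established. A valid induction proof requires: (1) a base case proving 5^1 > 0, and (2) an inductive step showing IF 5^k > 0 THEN 5^(k+1) > 0. Steps 2-4 correctly establish the inductive step, but without the base case the conclusion in step 5 does not follow.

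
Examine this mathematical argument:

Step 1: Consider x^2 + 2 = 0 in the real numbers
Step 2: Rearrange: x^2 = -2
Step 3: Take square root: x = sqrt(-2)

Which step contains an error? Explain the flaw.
Step 3: Take square root: x = sqrt(-2)

Step 3 takes the square root of -2, which is negative. In the real number system, the square root of a negative number is undefined. The equation x^2 + 2 = 0 has no real solutions. Square roots of negative numbers only exist in the complex numbers.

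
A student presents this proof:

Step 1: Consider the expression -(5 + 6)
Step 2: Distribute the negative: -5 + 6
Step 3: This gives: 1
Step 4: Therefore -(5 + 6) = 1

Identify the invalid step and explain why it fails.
Step 2: Distribute the negative: -5 + 6

Step 2 incorrectly distributes the negative sign. The correct distribution is -(5 + 6) = -5 - 6 = -11. The negative must be applied to both terms, not just the first. The error treats -(5 + 6) as -5 + 6, which equals 1 instead of -11.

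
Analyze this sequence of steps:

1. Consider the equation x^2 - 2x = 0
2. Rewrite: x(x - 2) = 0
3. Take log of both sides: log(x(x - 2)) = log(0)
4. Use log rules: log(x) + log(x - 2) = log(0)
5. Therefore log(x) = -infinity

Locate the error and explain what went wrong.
Step 3: Take log of both sides: log(x(x - 2)) = log(0)

Step 3 takes the logarithm of both sides, resulting in log(0) on the right side. The logarithm is only defined for positive numbers; log(0) is undefined (approaches negative infinity). This operation is invalid.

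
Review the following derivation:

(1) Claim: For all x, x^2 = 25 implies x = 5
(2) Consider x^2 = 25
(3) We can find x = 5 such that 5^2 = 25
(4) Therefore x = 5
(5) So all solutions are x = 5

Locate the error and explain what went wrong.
Step 4: Therefore x = 5

Step 4 incorrectly concludes that x = 5 is the only solution. The proof shows that x = 5 is A solution (existence), but does not show it is the ONLY solution (uniqueness). In fact, x = -5 is also a solution since (-5)^2 = 25. Finding one solution doesn't prove there are no others.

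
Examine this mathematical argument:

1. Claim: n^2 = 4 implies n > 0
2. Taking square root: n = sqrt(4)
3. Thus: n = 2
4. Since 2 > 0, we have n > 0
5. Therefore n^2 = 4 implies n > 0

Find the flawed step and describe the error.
Step 2: Taking square root: n = sqrt(4)

Step 2 takes the square root and assumes the positive root only. The equation n^2 = 4 actually has two solutions: n = 2 and n = -2. The proof silently assumes n > 0 without justification, then uses this assumption to conclude n > 0, which is circular. The counterexample n = -2 shows the claim is false.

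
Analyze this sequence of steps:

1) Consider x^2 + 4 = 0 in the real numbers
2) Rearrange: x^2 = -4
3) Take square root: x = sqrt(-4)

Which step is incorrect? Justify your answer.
Step 3: Take square root: x = sqrt(-4)

Step 3 takes the square root of -4, which is negative. In the real number system, the square root of a negative number is undefined. The equation x^2 + 4 = 0 has no real solutions. Square roots of negative numbers only exist in the complex numbers.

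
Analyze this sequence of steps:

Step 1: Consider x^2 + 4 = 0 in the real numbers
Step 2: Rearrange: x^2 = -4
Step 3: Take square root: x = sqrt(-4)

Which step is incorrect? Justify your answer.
Step 3: Take square root: x = sqrt(-4)

Step 3 takes the square root of -4, which is negative. In the real number system, the square root of a negative number is undefined. The equation x^2 + 4 = 0 has no real solutions. Square roots of negative numbers only exist in the complex numbers.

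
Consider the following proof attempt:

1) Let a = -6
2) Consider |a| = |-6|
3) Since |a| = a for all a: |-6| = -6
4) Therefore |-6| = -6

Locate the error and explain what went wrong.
Step 3: Since |a| = a for all a: |-6| = -6

Step 3 incorrectly states that |a| = a for all a. The correct definition is |a| = a when a >= 0, and |a| = -a when a < 0. Since -6 < 0, we have |-6| = -(-6) = 6, not -6.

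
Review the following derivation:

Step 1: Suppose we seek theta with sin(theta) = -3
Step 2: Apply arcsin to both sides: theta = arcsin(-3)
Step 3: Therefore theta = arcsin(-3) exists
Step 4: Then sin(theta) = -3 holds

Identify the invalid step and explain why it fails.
Step 2: Apply arcsin to both sides: theta = arcsin(-3)

Step 2 applies arcsin to -3. However, arcsin(x) is only defined for x in [-1, 1] because sin(theta) can only produce values in that range. Since |-3| > 1, arcsin(-3) is undefined. There is no angle whose sine equals -3.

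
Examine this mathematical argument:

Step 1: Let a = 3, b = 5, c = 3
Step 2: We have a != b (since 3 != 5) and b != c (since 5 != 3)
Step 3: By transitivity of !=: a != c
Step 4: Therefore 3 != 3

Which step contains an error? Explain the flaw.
Step 3: By transitivity of !=: a != c

Step 3 incorrectly applies transitivity to the '!=' relation. Transitivity states: if a R b and b R c, then a R c. However, '!=' is not transitive. Counterexample: 3 != 5 and 5 != 3, but 3 = 3 (both equal 3). Transitivity holds for relations like <, <=, =, but not for !=.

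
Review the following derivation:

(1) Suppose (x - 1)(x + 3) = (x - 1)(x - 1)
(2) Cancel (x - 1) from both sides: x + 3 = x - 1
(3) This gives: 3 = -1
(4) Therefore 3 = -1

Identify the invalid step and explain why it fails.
Step 2: Cancel (x - 1) from both sides: x + 3 = x - 1

Step 2 cancels (x - 1) from both sides. This is only valid if (x - 1) ≠ 0, i.e., x ≠ 1. When x = 1, both sides equal zero regardless of the other factors. The correct approach requires considering x = 1 as a separate case.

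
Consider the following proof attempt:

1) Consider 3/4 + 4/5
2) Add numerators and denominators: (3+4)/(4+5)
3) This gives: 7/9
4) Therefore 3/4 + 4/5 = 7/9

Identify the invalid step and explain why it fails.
Step 2: Add numerators and denominators: (3+4)/(4+5)

Step 2 incorrectly adds fractions by separately adding numerators and denominators. This is wrong. The correct method requires a common denominator: 3/4 + 4/5 = (3×5 + 4×4)/(4×5) = 31/20 = 31/20. The method used gives 7/9, which is different.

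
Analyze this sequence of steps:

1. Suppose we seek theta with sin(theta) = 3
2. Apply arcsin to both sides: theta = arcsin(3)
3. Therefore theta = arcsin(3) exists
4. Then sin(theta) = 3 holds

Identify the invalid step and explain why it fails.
Step 2: Apply arcsin to both sides: theta = arcsin(3)

Step 2 applies arcsin to 3. However, arcsin(x) is only defined for x in [-1, 1] because sin(theta) can only produce values in that range. Since |3| > 1, arcsin(3) is undefined. There is no angle whose sine equals 3.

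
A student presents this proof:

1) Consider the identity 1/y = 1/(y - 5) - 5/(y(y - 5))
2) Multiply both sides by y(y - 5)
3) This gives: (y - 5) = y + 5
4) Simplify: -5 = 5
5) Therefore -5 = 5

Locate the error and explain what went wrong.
Step 3: This gives: (y - 5) = y + 5

Step 3 makes a sign error when clearing denominators. Multiplying -5/(y(y - 5)) by y(y - 5) gives -5, not +5. The correct result is (y - 5) = y - 5, which is trivially true, not (y - 5) = y + 5. (Step 1 is a valid identity: 1/(y - 5) - 5/(y(y - 5)) = (y - 5)/(y(y - 5)) = 1/y.)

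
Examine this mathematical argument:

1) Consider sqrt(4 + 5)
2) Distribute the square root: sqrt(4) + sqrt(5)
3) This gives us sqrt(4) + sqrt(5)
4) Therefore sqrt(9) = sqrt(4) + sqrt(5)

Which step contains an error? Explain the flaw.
Step 2: Distribute the square root: sqrt(4) + sqrt(5)

Step 2 incorrectly 'distributes' the square root over addition. The square root function does not distribute: sqrt(a + b) ≠ sqrt(a) + sqrt(b). In fact, sqrt(4 + 5) = sqrt(9) ≈ 3.0000, while sqrt(4) + sqrt(5) ≈ 4.2361.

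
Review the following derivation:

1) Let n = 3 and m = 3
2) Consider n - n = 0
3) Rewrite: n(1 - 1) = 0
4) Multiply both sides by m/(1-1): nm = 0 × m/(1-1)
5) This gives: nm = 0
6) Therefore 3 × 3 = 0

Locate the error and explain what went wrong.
Step 4: Multiply both sides by m/(1-1): nm = 0 × m/(1-1)

Step 4 multiplies both sides by m/(1-1). However, 1-1 = 0, so this is multiplication by m/0, which is undefined. We cannot multiply by an undefined expression.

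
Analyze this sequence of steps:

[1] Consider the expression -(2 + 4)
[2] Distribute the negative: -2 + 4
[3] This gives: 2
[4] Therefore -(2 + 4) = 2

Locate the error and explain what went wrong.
Step 2: Distribute the negative: -2 + 4

Step 2 incorrectly distributes the negative sign. The correct distribution is -(2 + 4) = -2 - 4 = -6. The negative must be applied to both terms, not just the first. The error treats -(2 + 4) as -2 + 4, which equals 2 instead of -6.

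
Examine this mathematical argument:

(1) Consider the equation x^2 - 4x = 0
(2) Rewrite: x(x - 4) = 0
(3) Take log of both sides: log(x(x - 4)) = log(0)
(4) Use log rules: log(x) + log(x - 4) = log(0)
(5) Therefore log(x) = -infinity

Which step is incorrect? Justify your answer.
Step 3: Take log of both sides: log(x(x - 4)) = log(0)

Step 3 takes the logarithm of both sides, resulting in log(0) on the right side. The logarithm is only defined for positive numbers; log(0) is undefined (approaches negative infinity). This operation is invalid.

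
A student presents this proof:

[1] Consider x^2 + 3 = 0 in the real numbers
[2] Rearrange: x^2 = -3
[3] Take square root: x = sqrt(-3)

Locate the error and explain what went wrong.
Step 3: Take square root: x = sqrt(-3)

Step 3 takes the square root of -3, which is negative. In the real number system, the square root of a negative number is undefined. The equation x^2 + 3 = 0 has no real solutions. Square roots of negative numbers only exist in the complex numbers.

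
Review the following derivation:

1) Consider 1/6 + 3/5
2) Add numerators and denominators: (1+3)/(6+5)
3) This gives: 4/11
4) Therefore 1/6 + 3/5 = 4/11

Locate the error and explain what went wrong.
Step 2: Add numerators and denominators: (1+3)/(6+5)

Step 2 incorrectly adds fractions by separately adding numerators and denominators. This is wrong. The correct method requires a common denominator: 1/6 + 3/5 = (1×5 + 3×6)/(6×5) = 23/30 = 23/30. The method used gives 4/11, which is different.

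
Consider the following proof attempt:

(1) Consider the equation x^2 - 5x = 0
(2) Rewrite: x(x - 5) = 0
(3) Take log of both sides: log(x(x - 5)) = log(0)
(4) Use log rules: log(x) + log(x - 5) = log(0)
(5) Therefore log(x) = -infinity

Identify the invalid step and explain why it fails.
Step 3: Take log of both sides: log(x(x - 5)) = log(0)

Step 3 takes the logarithm of both sides, resulting in log(0) on the right side. The logarithm is only defined for positive numbers; log(0) is undefined (approaches negative infinity). This operation is invalid.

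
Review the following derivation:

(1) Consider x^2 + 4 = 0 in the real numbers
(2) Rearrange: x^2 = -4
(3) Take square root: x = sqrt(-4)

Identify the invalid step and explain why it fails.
Step 3: Take square root: x = sqrt(-4)

Step 3 takes the square root of -4, which is negative. In the real number system, the square root of a negative number is undefined. The equation x^2 + 4 = 0 has no real solutions. Square roots of negative numbers only exist in the complex numbers.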